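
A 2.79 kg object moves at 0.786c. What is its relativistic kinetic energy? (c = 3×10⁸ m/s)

γ = 1/√(1 - 0.786²) = 1.6175
γ - 1 = 0.6175
KE = (γ-1)mc² = 0.6175 × 2.79 × (3×10⁸)² = 1.551×10¹⁷ J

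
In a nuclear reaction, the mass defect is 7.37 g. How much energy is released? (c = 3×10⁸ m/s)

Convert mass defect: Δm = 7.37 g = 0.00737 kg
E = Δm·c² = 0.00737 × (3×10⁸)²
= 0.00737 × 9×10¹⁶ = 6.633×10¹⁴ J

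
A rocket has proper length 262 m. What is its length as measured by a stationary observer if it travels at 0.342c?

Proper length L₀ = 262 m
γ = 1/√(1 - 0.342²) = 1.064
L = L₀/γ = 262/1.064 = 246.2 m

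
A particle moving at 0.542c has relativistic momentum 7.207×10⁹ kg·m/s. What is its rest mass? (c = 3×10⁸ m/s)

γ = 1/√(1 - 0.542²) = 1.190
v = 0.542 × 3×10⁸ = 1.626×10⁸ m/s
m = p/(γv) = 7.207×10⁹/(1.190 × 1.626×10⁸) = 37.25 kg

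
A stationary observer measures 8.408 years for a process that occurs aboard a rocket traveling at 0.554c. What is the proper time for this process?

Dilated time Δt = 8.408 years
γ = 1/√(1 - 0.554²) = 1.2012
Δt₀ = Δt/γ = 8.408/1.2012 = 7.000 years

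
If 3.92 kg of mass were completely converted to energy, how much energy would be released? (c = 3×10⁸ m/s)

Using E = mc²:
c² = (3×10⁸)² = 9×10¹⁶ m²/s²
E = 3.92 × 9×10¹⁶ = 3.528×10¹⁷ J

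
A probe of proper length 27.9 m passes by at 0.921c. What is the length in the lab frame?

Proper length L₀ = 27.9 m
γ = 1/√(1 - 0.921²) = 2.567
L = L₀/γ = 27.9/2.567 = 10.87 m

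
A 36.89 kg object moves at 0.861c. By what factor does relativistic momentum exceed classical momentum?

p_rel = γmv, p_class = mv
Ratio = γ = 1/√(1 - 0.861²) = 1.966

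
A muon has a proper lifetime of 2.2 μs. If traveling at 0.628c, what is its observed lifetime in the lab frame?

Proper lifetime τ₀ = 2.2 μs
γ = 1/√(1 - 0.628²) = 1.285
τ = γτ₀ = 1.285 × 2.2 μs = 2.827 μs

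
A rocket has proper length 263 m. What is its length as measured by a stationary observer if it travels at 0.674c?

Proper length L₀ = 263 m
γ = 1/√(1 - 0.674²) = 1.3537
L = L₀/γ = 263/1.3537 = 194.3 m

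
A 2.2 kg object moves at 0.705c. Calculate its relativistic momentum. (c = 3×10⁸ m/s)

γ = 1/√(1 - 0.705²) = 1.410
v = 0.705 × 3×10⁸ = 2.115×10⁸ m/s
p = γmv = 1.410 × 2.2 × 2.115×10⁸ = 6.561×10⁸ kg·m/s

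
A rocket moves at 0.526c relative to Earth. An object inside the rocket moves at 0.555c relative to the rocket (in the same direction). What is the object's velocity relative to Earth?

u = (u' + v)/(1 + u'v/c²)
Numerator: 0.555 + 0.526 = 1.081
Denominator: 1 + 0.29193 = 1.29193
u = 1.081/1.29193 = 0.8367c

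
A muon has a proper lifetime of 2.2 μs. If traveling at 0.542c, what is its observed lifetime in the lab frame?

Proper lifetime τ₀ = 2.2 μs
γ = 1/√(1 - 0.542²) = 1.190
τ = γτ₀ = 1.190 × 2.2 μs = 2.618 μs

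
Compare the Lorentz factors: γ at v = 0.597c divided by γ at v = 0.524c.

γ₁ = 1/√(1 - 0.597²) = 1.247
γ₂ = 1/√(1 - 0.524²) = 1.174
γ₁/γ₂ = 1.247/1.174 = 1.062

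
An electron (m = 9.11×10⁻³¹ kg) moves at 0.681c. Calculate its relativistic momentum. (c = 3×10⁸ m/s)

γ = 1/√(1 - 0.681²) = 1.366
v = 0.681 × 3×10⁸ = 2.043×10⁸ m/s
p = γmv = 1.366 × 9.11×10⁻³¹ × 2.043×10⁸ = 2.542×10⁻²² kg·m/s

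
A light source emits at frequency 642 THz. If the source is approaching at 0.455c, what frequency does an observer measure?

β = v/c = 0.455
(1+β)/(1-β) = 1.455/0.545 = 2.670
Doppler factor = √(2.670) = 1.634
f_obs = 642 × 1.634 = 1049 THz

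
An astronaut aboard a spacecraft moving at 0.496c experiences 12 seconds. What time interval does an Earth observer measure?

Proper time Δt₀ = 12 seconds
γ = 1/√(1 - 0.496²) = 1.152
Δt = γΔt₀ = 1.152 × 12 = 13.82 seconds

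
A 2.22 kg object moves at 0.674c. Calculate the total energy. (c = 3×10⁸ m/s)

γ = 1/√(1 - 0.674²) = 1.354
mc² = 2.22 × (3×10⁸)² = 1.998×10¹⁷ J
E = γmc² = 1.354 × 1.998×10¹⁷ = 2.705×10¹⁷ J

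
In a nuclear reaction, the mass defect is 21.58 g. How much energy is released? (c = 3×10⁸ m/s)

Convert mass defect: Δm = 21.58 g = 0.02158 kg
E = Δm·c² = 0.02158 × (3×10⁸)²
= 0.02158 × 9×10¹⁶ = 1.942×10¹⁵ J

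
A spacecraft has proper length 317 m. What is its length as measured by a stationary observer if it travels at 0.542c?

Proper length L₀ = 317 m
γ = 1/√(1 - 0.542²) = 1.190
L = L₀/γ = 317/1.190 = 266.4 m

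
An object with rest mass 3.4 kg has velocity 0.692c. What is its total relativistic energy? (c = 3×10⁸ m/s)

γ = 1/√(1 - 0.692²) = 1.3852
mc² = 3.4 × (3×10⁸)² = 3.060×10¹⁷ J
E = γmc² = 1.3852 × 3.060×10¹⁷ = 4.239×10¹⁷ J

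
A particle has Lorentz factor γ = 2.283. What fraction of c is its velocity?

From γ = 1/√(1 - v²/c²):
1/γ² = 1/2.283² = 0.19186
v²/c² = 1 - 0.19186 = 0.80814
v/c = √(0.80814) = 0.8990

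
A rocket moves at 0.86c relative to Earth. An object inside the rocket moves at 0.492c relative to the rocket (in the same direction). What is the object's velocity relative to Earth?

u = (u' + v)/(1 + u'v/c²)
Numerator: 0.492 + 0.86 = 1.352
Denominator: 1 + 0.42312 = 1.42312
u = 1.352/1.42312 = 0.9500c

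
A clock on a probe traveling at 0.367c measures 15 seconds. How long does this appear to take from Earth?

Proper time Δt₀ = 15 seconds
γ = 1/√(1 - 0.367²) = 1.075
Δt = γΔt₀ = 1.075 × 15 = 16.13 seconds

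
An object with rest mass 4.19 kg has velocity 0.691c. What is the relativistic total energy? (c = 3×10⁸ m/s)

γ = 1/√(1 - 0.691²) = 1.3834
mc² = 4.19 × (3×10⁸)² = 3.771×10¹⁷ J
E = γmc² = 1.3834 × 3.771×10¹⁷ = 5.217×10¹⁷ J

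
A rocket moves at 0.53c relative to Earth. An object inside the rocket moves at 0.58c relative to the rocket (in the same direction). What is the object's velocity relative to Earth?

u = (u' + v)/(1 + u'v/c²)
Numerator: 0.58 + 0.53 = 1.11
Denominator: 1 + 0.3074 = 1.3074
u = 1.11/1.3074 = 0.8490c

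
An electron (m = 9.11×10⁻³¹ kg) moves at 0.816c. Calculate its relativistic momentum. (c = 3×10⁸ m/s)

γ = 1/√(1 - 0.816²) = 1.730
v = 0.816 × 3×10⁸ = 2.448×10⁸ m/s
p = γmv = 1.730 × 9.11×10⁻³¹ × 2.448×10⁸ = 3.858×10⁻²² kg·m/s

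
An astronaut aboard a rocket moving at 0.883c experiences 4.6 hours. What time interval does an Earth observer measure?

Proper time Δt₀ = 4.6 hours
γ = 1/√(1 - 0.883²) = 2.1305
Δt = γΔt₀ = 2.1305 × 4.6 = 9.800 hours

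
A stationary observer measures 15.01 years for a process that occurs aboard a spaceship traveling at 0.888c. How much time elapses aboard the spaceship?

Dilated time Δt = 15.01 years
γ = 1/√(1 - 0.888²) = 2.1747
Δt₀ = Δt/γ = 15.01/2.1747 = 6.902 years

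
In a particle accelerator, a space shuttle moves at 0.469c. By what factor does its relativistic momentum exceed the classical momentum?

p_rel = γmv, p_class = mv
Ratio = γ = 1/√(1 - 0.469²)
= 1/√(0.780039) = 1.132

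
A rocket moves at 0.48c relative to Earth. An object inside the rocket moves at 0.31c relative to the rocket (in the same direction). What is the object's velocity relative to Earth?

u = (u' + v)/(1 + u'v/c²)
Numerator: 0.31 + 0.48 = 0.79
Denominator: 1 + 0.1488 = 1.1488
u = 0.79/1.1488 = 0.6877c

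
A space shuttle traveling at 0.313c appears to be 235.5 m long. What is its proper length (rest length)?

Contracted length L = 235.5 m
γ = 1/√(1 - 0.313²) = 1.053
L₀ = γL = 1.053 × 235.5 = 248.0 m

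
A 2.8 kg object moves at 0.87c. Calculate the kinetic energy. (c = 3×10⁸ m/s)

γ = 1/√(1 - 0.87²) = 2.028
γ - 1 = 1.028
KE = (γ-1)mc² = 1.028 × 2.8 × (3×10⁸)² = 2.591×10¹⁷ J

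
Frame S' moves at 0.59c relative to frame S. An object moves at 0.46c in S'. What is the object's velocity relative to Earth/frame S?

u = (u' + v)/(1 + u'v/c²)
Numerator: 0.46 + 0.59 = 1.05
Denominator: 1 + 0.2714 = 1.2714
u = 1.05/1.2714 = 0.8259c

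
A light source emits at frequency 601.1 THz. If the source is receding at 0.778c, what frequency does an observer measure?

β = v/c = 0.778
(1-β)/(1+β) = 0.222/1.778 = 0.1249
Doppler factor = √(0.1249) = 0.3534
f_obs = 601.1 × 0.3534 = 212.4 THz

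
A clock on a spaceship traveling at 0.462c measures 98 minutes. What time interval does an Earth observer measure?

Proper time Δt₀ = 98 minutes
γ = 1/√(1 - 0.462²) = 1.128
Δt = γΔt₀ = 1.128 × 98 = 110.5 minutes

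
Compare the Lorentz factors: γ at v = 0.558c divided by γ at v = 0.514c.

γ₁ = 1/√(1 - 0.558²) = 1.2051
γ₂ = 1/√(1 - 0.514²) = 1.1658
γ₁/γ₂ = 1.2051/1.1658 = 1.034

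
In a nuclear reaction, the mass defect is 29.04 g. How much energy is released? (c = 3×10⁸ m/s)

Convert mass defect: Δm = 29.04 g = 0.02904 kg
E = Δm·c² = 0.02904 × (3×10⁸)²
= 0.02904 × 9×10¹⁶ = 2.614×10¹⁵ J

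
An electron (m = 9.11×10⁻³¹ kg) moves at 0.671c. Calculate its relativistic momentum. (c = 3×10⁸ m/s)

γ = 1/√(1 - 0.671²) = 1.3487
v = 0.671 × 3×10⁸ = 2.013×10⁸ m/s
p = γmv = 1.3487 × 9.11×10⁻³¹ × 2.013×10⁸ = 2.473×10⁻²² kg·m/s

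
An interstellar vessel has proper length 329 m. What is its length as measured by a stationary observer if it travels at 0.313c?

Proper length L₀ = 329 m
γ = 1/√(1 - 0.313²) = 1.0529
L = L₀/γ = 329/1.0529 = 312.5 m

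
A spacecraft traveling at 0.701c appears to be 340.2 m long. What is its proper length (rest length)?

Contracted length L = 340.2 m
γ = 1/√(1 - 0.701²) = 1.402
L₀ = γL = 1.402 × 340.2 = 477.0 m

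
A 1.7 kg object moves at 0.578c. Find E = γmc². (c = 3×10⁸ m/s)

γ = 1/√(1 - 0.578²) = 1.2254
mc² = 1.7 × (3×10⁸)² = 1.530×10¹⁷ J
E = γmc² = 1.2254 × 1.530×10¹⁷ = 1.875×10¹⁷ J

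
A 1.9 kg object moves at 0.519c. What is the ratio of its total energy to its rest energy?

E = γmc², E₀ = mc²
E/E₀ = γ = 1/√(1 - 0.519²) = 1.170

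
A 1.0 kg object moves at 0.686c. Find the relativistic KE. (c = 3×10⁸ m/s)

γ = 1/√(1 - 0.686²) = 1.37438
γ - 1 = 0.37438
KE = (γ-1)mc² = 0.37438 × 1.0 × (3×10⁸)² = 3.369×10¹⁶ J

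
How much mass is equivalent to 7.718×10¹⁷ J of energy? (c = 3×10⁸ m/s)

From E = mc², we get m = E/c²
c² = (3×10⁸)² = 9×10¹⁶ m²/s²
m = 7.718×10¹⁷ / 9×10¹⁶ = 8.576 kg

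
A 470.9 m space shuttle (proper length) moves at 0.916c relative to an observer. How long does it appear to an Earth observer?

Proper length L₀ = 470.9 m
γ = 1/√(1 - 0.916²) = 2.493
L = L₀/γ = 470.9/2.493 = 188.9 m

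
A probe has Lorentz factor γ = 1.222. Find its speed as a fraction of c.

From γ = 1/√(1 - v²/c²):
1/γ² = 1/1.222² = 0.6697
v²/c² = 1 - 0.6697 = 0.3303
v/c = √(0.3303) = 0.5747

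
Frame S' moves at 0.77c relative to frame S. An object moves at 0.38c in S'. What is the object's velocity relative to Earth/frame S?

u = (u' + v)/(1 + u'v/c²)
Numerator: 0.38 + 0.77 = 1.15
Denominator: 1 + 0.2926 = 1.2926
u = 1.15/1.2926 = 0.8897c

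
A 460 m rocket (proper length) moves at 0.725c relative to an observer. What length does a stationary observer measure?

Proper length L₀ = 460 m
γ = 1/√(1 - 0.725²) = 1.452
L = L₀/γ = 460/1.452 = 316.8 m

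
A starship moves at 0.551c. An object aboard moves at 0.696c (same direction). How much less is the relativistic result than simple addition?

Classical: u' + v = 0.696 + 0.551 = 1.247c
Relativistic: u = (0.696 + 0.551)/(1 + 0.383496) = 1.247/1.383496 = 0.9013c
Difference: 1.247 - 0.9013 = 0.3457c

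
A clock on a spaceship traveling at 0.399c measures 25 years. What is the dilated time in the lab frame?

Proper time Δt₀ = 25 years
γ = 1/√(1 - 0.399²) = 1.09057
Δt = γΔt₀ = 1.09057 × 25 = 27.26 years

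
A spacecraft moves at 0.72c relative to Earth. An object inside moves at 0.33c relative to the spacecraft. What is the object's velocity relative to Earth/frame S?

u = (u' + v)/(1 + u'v/c²)
Numerator: 0.33 + 0.72 = 1.05
Denominator: 1 + 0.2376 = 1.2376
u = 1.05/1.2376 = 0.8484c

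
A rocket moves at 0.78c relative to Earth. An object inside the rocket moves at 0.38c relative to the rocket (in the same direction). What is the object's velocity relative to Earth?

u = (u' + v)/(1 + u'v/c²)
Numerator: 0.38 + 0.78 = 1.16
Denominator: 1 + 0.2964 = 1.2964
u = 1.16/1.2964 = 0.8948c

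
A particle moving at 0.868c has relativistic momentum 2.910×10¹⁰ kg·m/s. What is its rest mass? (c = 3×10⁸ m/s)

γ = 1/√(1 - 0.868²) = 2.014
v = 0.868 × 3×10⁸ = 2.604×10⁸ m/s
m = p/(γv) = 2.910×10¹⁰/(2.014 × 2.604×10⁸) = 55.49 kg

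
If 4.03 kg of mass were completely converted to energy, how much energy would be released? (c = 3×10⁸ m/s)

Using E = mc²:
c² = (3×10⁸)² = 9×10¹⁶ m²/s²
E = 4.03 × 9×10¹⁶ = 3.627×10¹⁷ J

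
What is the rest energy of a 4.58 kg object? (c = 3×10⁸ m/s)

c² = (3×10⁸)² = 9.000×10¹⁶ m²/s²
E₀ = mc² = 4.58 × 9.000×10¹⁶ = 4.122×10¹⁷ J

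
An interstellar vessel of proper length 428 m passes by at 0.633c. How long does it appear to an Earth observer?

Proper length L₀ = 428 m
γ = 1/√(1 - 0.633²) = 1.292
L = L₀/γ = 428/1.292 = 331.3 m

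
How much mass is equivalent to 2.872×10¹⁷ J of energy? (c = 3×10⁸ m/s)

From E = mc², we get m = E/c²
c² = (3×10⁸)² = 9×10¹⁶ m²/s²
m = 2.872×10¹⁷ / 9×10¹⁶ = 3.191 kg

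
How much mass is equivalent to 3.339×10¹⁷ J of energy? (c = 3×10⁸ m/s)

From E = mc², we get m = E/c²
c² = (3×10⁸)² = 9×10¹⁶ m²/s²
m = 3.339×10¹⁷ / 9×10¹⁶ = 3.710 kg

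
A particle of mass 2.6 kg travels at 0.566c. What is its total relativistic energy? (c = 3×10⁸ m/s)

γ = 1/√(1 - 0.566²) = 1.213
mc² = 2.6 × (3×10⁸)² = 2.340×10¹⁷ J
E = γmc² = 1.213 × 2.340×10¹⁷ = 2.838×10¹⁷ J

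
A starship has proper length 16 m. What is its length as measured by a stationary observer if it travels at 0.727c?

Proper length L₀ = 16 m
γ = 1/√(1 - 0.727²) = 1.456
L = L₀/γ = 16/1.456 = 10.99 m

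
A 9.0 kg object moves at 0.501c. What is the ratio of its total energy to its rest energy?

E = γmc², E₀ = mc²
E/E₀ = γ = 1/√(1 - 0.501²) = 1.155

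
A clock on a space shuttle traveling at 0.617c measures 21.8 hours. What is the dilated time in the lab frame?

Proper time Δt₀ = 21.8 hours
γ = 1/√(1 - 0.617²) = 1.2707
Δt = γΔt₀ = 1.2707 × 21.8 = 27.70 hours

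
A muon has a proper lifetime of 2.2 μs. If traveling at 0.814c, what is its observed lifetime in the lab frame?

Proper lifetime τ₀ = 2.2 μs
γ = 1/√(1 - 0.814²) = 1.72157
τ = γτ₀ = 1.72157 × 2.2 μs = 3.787 μs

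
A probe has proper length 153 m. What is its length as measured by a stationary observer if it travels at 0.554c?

Proper length L₀ = 153 m
γ = 1/√(1 - 0.554²) = 1.201
L = L₀/γ = 153/1.201 = 127.4 m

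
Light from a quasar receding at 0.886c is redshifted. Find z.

β = 0.886
(1+β)/(1-β) = 1.886/0.114 = 16.54
√(16.54) = 4.067
z = 4.067 - 1 = 3.067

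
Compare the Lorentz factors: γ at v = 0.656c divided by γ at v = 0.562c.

γ₁ = 1/√(1 - 0.656²) = 1.325
γ₂ = 1/√(1 - 0.562²) = 1.209
γ₁/γ₂ = 1.325/1.209 = 1.096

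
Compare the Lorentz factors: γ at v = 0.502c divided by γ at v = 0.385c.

γ₁ = 1/√(1 - 0.502²) = 1.1562
γ₂ = 1/√(1 - 0.385²) = 1.0835
γ₁/γ₂ = 1.1562/1.0835 = 1.067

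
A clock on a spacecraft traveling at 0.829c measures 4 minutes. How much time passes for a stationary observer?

Proper time Δt₀ = 4 minutes
γ = 1/√(1 - 0.829²) = 1.788
Δt = γΔt₀ = 1.788 × 4 = 7.152 minutes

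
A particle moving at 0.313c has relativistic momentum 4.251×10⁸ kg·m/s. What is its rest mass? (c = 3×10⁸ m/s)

γ = 1/√(1 - 0.313²) = 1.0529
v = 0.313 × 3×10⁸ = 9.390×10⁷ m/s
m = p/(γv) = 4.251×10⁸/(1.0529 × 9.390×10⁷) = 4.300 kg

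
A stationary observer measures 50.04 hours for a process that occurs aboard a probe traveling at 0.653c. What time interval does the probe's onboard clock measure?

Dilated time Δt = 50.04 hours
γ = 1/√(1 - 0.653²) = 1.3204
Δt₀ = Δt/γ = 50.04/1.3204 = 37.90 hours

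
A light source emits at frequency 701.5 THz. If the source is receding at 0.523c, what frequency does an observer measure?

β = v/c = 0.523
(1-β)/(1+β) = 0.477/1.523 = 0.3132
Doppler factor = √(0.3132) = 0.5596
f_obs = 701.5 × 0.5596 = 392.6 THz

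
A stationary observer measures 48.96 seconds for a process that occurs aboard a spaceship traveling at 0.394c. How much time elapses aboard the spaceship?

Dilated time Δt = 48.96 seconds
γ = 1/√(1 - 0.394²) = 1.088
Δt₀ = Δt/γ = 48.96/1.088 = 45.00 seconds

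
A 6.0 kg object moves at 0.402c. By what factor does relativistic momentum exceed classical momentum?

p_rel = γmv, p_class = mv
Ratio = γ = 1/√(1 - 0.402²) = 1.092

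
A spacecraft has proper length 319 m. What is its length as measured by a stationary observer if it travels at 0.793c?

Proper length L₀ = 319 m
γ = 1/√(1 - 0.793²) = 1.6414
L = L₀/γ = 319/1.6414 = 194.3 m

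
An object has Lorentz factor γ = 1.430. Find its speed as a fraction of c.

From γ = 1/√(1 - v²/c²):
1/γ² = 1/1.430² = 0.4890
v²/c² = 1 - 0.4890 = 0.5110
v/c = √(0.5110) = 0.7148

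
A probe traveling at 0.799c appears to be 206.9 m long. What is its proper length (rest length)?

Contracted length L = 206.9 m
γ = 1/√(1 - 0.799²) = 1.663
L₀ = γL = 1.663 × 206.9 = 344.1 m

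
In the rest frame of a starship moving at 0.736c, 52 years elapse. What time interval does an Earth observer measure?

Proper time Δt₀ = 52 years
γ = 1/√(1 - 0.736²) = 1.4771
Δt = γΔt₀ = 1.4771 × 52 = 76.81 years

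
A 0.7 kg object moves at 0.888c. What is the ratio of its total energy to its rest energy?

E = γmc², E₀ = mc²
E/E₀ = γ = 1/√(1 - 0.888²) = 2.175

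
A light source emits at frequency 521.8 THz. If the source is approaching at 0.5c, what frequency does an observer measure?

β = v/c = 0.5
(1+β)/(1-β) = 1.5/0.5 = 3.000
Doppler factor = √(3.000) = 1.732
f_obs = 521.8 × 1.732 = 903.8 THz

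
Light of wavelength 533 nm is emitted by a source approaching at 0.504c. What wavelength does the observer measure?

β = 0.504
Wavelength Doppler factor = √(0.496/1.504) = √(0.3298) = 0.5743
λ_obs = 533 × 0.5743 = 306.1 nm (blueshift)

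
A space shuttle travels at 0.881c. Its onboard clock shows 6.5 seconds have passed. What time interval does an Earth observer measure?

Proper time Δt₀ = 6.5 seconds
γ = 1/√(1 - 0.881²) = 2.114
Δt = γΔt₀ = 2.114 × 6.5 = 13.74 seconds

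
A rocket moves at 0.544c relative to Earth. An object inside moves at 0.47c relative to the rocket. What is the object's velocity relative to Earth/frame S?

u = (u' + v)/(1 + u'v/c²)
Numerator: 0.47 + 0.544 = 1.014
Denominator: 1 + 0.25568 = 1.25568
u = 1.014/1.25568 = 0.8075c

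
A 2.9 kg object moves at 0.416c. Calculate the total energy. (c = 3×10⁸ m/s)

γ = 1/√(1 - 0.416²) = 1.0997
mc² = 2.9 × (3×10⁸)² = 2.610×10¹⁷ J
E = γmc² = 1.0997 × 2.610×10¹⁷ = 2.870×10¹⁷ J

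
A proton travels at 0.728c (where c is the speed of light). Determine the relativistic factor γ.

v/c = 0.728, so (v/c)² = 0.529984
1 - (v/c)² = 0.470016
γ = 1/√(0.470016) = 1.459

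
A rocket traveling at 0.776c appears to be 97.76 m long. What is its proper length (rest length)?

Contracted length L = 97.76 m
γ = 1/√(1 - 0.776²) = 1.5855
L₀ = γL = 1.5855 × 97.76 = 155.0 m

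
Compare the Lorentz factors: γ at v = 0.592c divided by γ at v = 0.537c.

γ₁ = 1/√(1 - 0.592²) = 1.241
γ₂ = 1/√(1 - 0.537²) = 1.185
γ₁/γ₂ = 1.241/1.185 = 1.047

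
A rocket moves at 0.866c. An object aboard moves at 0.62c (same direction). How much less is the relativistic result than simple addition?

Classical: u' + v = 0.62 + 0.866 = 1.486c
Relativistic: u = (0.62 + 0.866)/(1 + 0.53692) = 1.486/1.53692 = 0.9669c
Difference: 1.486 - 0.9669 = 0.5191c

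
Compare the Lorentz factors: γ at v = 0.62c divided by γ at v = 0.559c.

γ₁ = 1/√(1 - 0.62²) = 1.275
γ₂ = 1/√(1 - 0.559²) = 1.206
γ₁/γ₂ = 1.275/1.206 = 1.057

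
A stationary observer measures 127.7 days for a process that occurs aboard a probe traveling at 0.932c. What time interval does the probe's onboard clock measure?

Dilated time Δt = 127.7 days
γ = 1/√(1 - 0.932²) = 2.7589
Δt₀ = Δt/γ = 127.7/2.7589 = 46.29 days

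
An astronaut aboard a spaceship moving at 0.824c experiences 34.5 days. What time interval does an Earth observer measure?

Proper time Δt₀ = 34.5 days
γ = 1/√(1 - 0.824²) = 1.765
Δt = γΔt₀ = 1.765 × 34.5 = 60.89 days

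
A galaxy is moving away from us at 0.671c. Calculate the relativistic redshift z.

β = 0.671
(1+β)/(1-β) = 1.671/0.329 = 5.079
√(5.079) = 2.254
z = 2.254 - 1 = 1.254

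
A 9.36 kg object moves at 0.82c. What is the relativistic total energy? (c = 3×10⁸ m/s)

γ = 1/√(1 - 0.82²) = 1.747
mc² = 9.36 × (3×10⁸)² = 8.424×10¹⁷ J
E = γmc² = 1.747 × 8.424×10¹⁷ = 1.472×10¹⁸ J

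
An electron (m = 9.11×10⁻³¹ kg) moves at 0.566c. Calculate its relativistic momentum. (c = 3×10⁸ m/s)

γ = 1/√(1 - 0.566²) = 1.213
v = 0.566 × 3×10⁸ = 1.698×10⁸ m/s
p = γmv = 1.213 × 9.11×10⁻³¹ × 1.698×10⁸ = 1.876×10⁻²² kg·m/s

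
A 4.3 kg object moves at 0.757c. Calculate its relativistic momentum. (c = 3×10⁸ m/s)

γ = 1/√(1 - 0.757²) = 1.53042
v = 0.757 × 3×10⁸ = 2.271×10⁸ m/s
p = γmv = 1.53042 × 4.3 × 2.271×10⁸ = 1.495×10⁹ kg·m/s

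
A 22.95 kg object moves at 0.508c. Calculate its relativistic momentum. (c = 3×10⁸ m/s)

γ = 1/√(1 - 0.508²) = 1.161
v = 0.508 × 3×10⁸ = 1.524×10⁸ m/s
p = γmv = 1.161 × 22.95 × 1.524×10⁸ = 4.061×10⁹ kg·m/s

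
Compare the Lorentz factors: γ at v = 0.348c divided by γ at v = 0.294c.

γ₁ = 1/√(1 - 0.348²) = 1.067
γ₂ = 1/√(1 - 0.294²) = 1.046
γ₁/γ₂ = 1.067/1.046 = 1.020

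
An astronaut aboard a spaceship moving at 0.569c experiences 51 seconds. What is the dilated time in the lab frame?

Proper time Δt₀ = 51 seconds
γ = 1/√(1 - 0.569²) = 1.216
Δt = γΔt₀ = 1.216 × 51 = 62.02 seconds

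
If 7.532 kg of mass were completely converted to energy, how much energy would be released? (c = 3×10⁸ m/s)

Using E = mc²:
c² = (3×10⁸)² = 9×10¹⁶ m²/s²
E = 7.532 × 9×10¹⁶ = 6.779×10¹⁷ J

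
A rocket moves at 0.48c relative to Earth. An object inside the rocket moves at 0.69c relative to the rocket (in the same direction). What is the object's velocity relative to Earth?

u = (u' + v)/(1 + u'v/c²)
Numerator: 0.69 + 0.48 = 1.17
Denominator: 1 + 0.3312 = 1.3312
u = 1.17/1.3312 = 0.8789c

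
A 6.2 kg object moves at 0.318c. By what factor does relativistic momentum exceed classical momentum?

p_rel = γmv, p_class = mv
Ratio = γ = 1/√(1 - 0.318²) = 1.055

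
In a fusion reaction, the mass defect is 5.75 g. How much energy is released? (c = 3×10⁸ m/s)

Convert mass defect: Δm = 5.75 g = 0.00575 kg
E = Δm·c² = 0.00575 × (3×10⁸)²
= 0.00575 × 9×10¹⁶ = 5.175×10¹⁴ J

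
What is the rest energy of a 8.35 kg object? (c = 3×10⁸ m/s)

c² = (3×10⁸)² = 9.000×10¹⁶ m²/s²
E₀ = mc² = 8.35 × 9.000×10¹⁶ = 7.515×10¹⁷ J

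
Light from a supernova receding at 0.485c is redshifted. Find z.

β = 0.485
(1+β)/(1-β) = 1.485/0.515 = 2.8835
√(2.8835) = 1.6981
z = 1.6981 - 1 = 0.6981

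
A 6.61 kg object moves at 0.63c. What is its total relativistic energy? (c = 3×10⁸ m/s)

γ = 1/√(1 - 0.63²) = 1.28767
mc² = 6.61 × (3×10⁸)² = 5.949×10¹⁷ J
E = γmc² = 1.28767 × 5.949×10¹⁷ = 7.660×10¹⁷ J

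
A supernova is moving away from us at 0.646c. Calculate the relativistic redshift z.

β = 0.646
(1+β)/(1-β) = 1.646/0.354 = 4.650
√(4.650) = 2.156
z = 2.156 - 1 = 1.156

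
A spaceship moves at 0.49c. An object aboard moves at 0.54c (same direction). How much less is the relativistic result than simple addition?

Classical: u' + v = 0.54 + 0.49 = 1.03c
Relativistic: u = (0.54 + 0.49)/(1 + 0.2646) = 1.03/1.2646 = 0.8145c
Difference: 1.03 - 0.8145 = 0.2155c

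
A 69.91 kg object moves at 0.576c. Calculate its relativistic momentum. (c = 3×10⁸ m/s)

γ = 1/√(1 - 0.576²) = 1.2233
v = 0.576 × 3×10⁸ = 1.728×10⁸ m/s
p = γmv = 1.2233 × 69.91 × 1.728×10⁸ = 1.478×10¹⁰ kg·m/s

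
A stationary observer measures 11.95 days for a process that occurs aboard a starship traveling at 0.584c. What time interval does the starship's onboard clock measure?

Dilated time Δt = 11.95 days
γ = 1/√(1 - 0.584²) = 1.232
Δt₀ = Δt/γ = 11.95/1.232 = 9.700 days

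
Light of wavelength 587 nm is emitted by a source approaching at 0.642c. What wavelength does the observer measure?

β = 0.642
Wavelength Doppler factor = √(0.358/1.642) = √(0.2180) = 0.4669
λ_obs = 587 × 0.4669 = 274.1 nm (blueshift)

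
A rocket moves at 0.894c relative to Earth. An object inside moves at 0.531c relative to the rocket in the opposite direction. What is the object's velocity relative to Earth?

Object's velocity in rocket frame is u' = -0.531c
u = (u' + v)/(1 + u'v/c²) = (v - 0.531)/(1 - 0.531·v/c²)
Numerator: 0.894 - 0.531 = 0.363
Denominator: 1 - 0.474714 = 0.525286
u = 0.363/0.525286 = 0.6911c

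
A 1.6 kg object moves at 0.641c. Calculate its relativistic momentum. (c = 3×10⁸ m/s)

γ = 1/√(1 - 0.641²) = 1.303
v = 0.641 × 3×10⁸ = 1.923×10⁸ m/s
p = γmv = 1.303 × 1.6 × 1.923×10⁸ = 4.009×10⁸ kg·m/s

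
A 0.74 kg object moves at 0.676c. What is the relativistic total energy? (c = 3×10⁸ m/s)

γ = 1/√(1 - 0.676²) = 1.357
mc² = 0.74 × (3×10⁸)² = 6.660×10¹⁶ J
E = γmc² = 1.357 × 6.660×10¹⁶ = 9.038×10¹⁶ J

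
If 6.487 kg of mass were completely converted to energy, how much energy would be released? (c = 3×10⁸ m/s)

Using E = mc²:
c² = (3×10⁸)² = 9×10¹⁶ m²/s²
E = 6.487 × 9×10¹⁶ = 5.838×10¹⁷ J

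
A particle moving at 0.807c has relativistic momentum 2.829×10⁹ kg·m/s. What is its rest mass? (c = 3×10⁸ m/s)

γ = 1/√(1 - 0.807²) = 1.6933
v = 0.807 × 3×10⁸ = 2.421×10⁸ m/s
m = p/(γv) = 2.829×10⁹/(1.6933 × 2.421×10⁸) = 6.901 kg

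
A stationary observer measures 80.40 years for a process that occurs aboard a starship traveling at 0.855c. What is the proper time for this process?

Dilated time Δt = 80.40 years
γ = 1/√(1 - 0.855²) = 1.928
Δt₀ = Δt/γ = 80.40/1.928 = 41.70 years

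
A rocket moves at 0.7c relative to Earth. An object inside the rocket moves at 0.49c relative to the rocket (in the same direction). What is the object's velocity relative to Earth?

u = (u' + v)/(1 + u'v/c²)
Numerator: 0.49 + 0.7 = 1.19
Denominator: 1 + 0.343 = 1.343
u = 1.19/1.343 = 0.8861c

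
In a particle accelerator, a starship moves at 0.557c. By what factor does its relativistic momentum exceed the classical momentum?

p_rel = γmv, p_class = mv
Ratio = γ = 1/√(1 - 0.557²)
= 1/√(0.689751) = 1.204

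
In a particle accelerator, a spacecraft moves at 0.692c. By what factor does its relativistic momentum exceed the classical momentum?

p_rel = γmv, p_class = mv
Ratio = γ = 1/√(1 - 0.692²)
= 1/√(0.521136) = 1.385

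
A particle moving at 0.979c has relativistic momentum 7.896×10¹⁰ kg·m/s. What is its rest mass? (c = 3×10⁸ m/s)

γ = 1/√(1 - 0.979²) = 4.905
v = 0.979 × 3×10⁸ = 2.937×10⁸ m/s
m = p/(γv) = 7.896×10¹⁰/(4.905 × 2.937×10⁸) = 54.81 kg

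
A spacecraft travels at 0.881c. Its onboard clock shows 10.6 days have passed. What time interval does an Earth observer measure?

Proper time Δt₀ = 10.6 days
γ = 1/√(1 - 0.881²) = 2.1136
Δt = γΔt₀ = 2.1136 × 10.6 = 22.40 days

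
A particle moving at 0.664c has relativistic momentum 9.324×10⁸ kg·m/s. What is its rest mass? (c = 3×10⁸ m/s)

γ = 1/√(1 - 0.664²) = 1.3374
v = 0.664 × 3×10⁸ = 1.992×10⁸ m/s
m = p/(γv) = 9.324×10⁸/(1.3374 × 1.992×10⁸) = 3.500 kg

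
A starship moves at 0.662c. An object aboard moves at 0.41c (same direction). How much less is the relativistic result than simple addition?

Classical: u' + v = 0.41 + 0.662 = 1.072c
Relativistic: u = (0.41 + 0.662)/(1 + 0.27142) = 1.072/1.27142 = 0.8432c
Difference: 1.072 - 0.8432 = 0.2288c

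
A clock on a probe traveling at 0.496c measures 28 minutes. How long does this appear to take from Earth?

Proper time Δt₀ = 28 minutes
γ = 1/√(1 - 0.496²) = 1.15165
Δt = γΔt₀ = 1.15165 × 28 = 32.25 minutes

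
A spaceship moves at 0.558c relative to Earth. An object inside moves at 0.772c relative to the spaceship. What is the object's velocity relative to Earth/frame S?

u = (u' + v)/(1 + u'v/c²)
Numerator: 0.772 + 0.558 = 1.33
Denominator: 1 + 0.430776 = 1.430776
u = 1.33/1.430776 = 0.9296c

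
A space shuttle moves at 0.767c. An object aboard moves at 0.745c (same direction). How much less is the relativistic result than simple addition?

Classical: u' + v = 0.745 + 0.767 = 1.512c
Relativistic: u = (0.745 + 0.767)/(1 + 0.571415) = 1.512/1.571415 = 0.9622c
Difference: 1.512 - 0.9622 = 0.5498c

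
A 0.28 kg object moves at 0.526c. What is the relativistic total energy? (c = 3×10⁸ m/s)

γ = 1/√(1 - 0.526²) = 1.1758
mc² = 0.28 × (3×10⁸)² = 2.520×10¹⁶ J
E = γmc² = 1.1758 × 2.520×10¹⁶ = 2.963×10¹⁶ J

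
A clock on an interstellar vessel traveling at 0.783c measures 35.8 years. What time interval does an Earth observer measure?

Proper time Δt₀ = 35.8 years
γ = 1/√(1 - 0.783²) = 1.60766
Δt = γΔt₀ = 1.60766 × 35.8 = 57.55 years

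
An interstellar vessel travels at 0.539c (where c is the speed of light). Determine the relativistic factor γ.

v/c = 0.539, so (v/c)² = 0.290521
1 - (v/c)² = 0.709479
γ = 1/√(0.709479) = 1.187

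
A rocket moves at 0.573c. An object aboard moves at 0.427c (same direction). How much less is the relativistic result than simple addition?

Classical: u' + v = 0.427 + 0.573 = 1c
Relativistic: u = (0.427 + 0.573)/(1 + 0.244671) = 1/1.244671 = 0.8034c
Difference: 1 - 0.8034 = 0.1966c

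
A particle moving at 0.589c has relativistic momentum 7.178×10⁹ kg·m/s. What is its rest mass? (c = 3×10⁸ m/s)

γ = 1/√(1 - 0.589²) = 1.2374
v = 0.589 × 3×10⁸ = 1.767×10⁸ m/s
m = p/(γv) = 7.178×10⁹/(1.2374 × 1.767×10⁸) = 32.83 kg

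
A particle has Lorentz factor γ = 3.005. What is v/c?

From γ = 1/√(1 - v²/c²):
1/γ² = 1/3.005² = 0.1107
v²/c² = 1 - 0.1107 = 0.8893
v/c = √(0.8893) = 0.9430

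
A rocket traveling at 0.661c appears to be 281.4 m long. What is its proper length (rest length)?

Contracted length L = 281.4 m
γ = 1/√(1 - 0.661²) = 1.3326
L₀ = γL = 1.3326 × 281.4 = 375.0 m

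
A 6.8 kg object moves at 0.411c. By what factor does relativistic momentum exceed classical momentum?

p_rel = γmv, p_class = mv
Ratio = γ = 1/√(1 - 0.411²) = 1.097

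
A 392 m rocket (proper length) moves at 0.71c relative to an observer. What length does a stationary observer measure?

Proper length L₀ = 392 m
γ = 1/√(1 - 0.71²) = 1.42005
L = L₀/γ = 392/1.42005 = 276.0 m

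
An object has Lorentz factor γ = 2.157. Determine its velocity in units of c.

From γ = 1/√(1 - v²/c²):
1/γ² = 1/2.157² = 0.21493
v²/c² = 1 - 0.21493 = 0.78507
v/c = √(0.78507) = 0.8860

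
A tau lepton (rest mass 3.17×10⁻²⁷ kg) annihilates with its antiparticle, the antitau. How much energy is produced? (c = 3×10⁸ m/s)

Both particles have the same rest mass, so total mass = 2m
E = 2m·c² = 2 × 3.17×10⁻²⁷ × (3×10⁸)²
= 2 × 3.17×10⁻²⁷ × 9×10¹⁶
= 5.706×10⁻¹⁰ J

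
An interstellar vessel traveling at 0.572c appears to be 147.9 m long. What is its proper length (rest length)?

Contracted length L = 147.9 m
γ = 1/√(1 - 0.572²) = 1.219
L₀ = γL = 1.219 × 147.9 = 180.3 m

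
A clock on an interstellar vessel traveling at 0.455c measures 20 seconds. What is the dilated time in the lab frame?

Proper time Δt₀ = 20 seconds
γ = 1/√(1 - 0.455²) = 1.123
Δt = γΔt₀ = 1.123 × 20 = 22.46 seconds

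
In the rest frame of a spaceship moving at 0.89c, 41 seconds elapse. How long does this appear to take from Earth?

Proper time Δt₀ = 41 seconds
γ = 1/√(1 - 0.89²) = 2.1932
Δt = γΔt₀ = 2.1932 × 41 = 89.92 seconds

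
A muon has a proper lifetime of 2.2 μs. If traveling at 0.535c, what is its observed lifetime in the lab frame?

Proper lifetime τ₀ = 2.2 μs
γ = 1/√(1 - 0.535²) = 1.1836
τ = γτ₀ = 1.1836 × 2.2 μs = 2.604 μs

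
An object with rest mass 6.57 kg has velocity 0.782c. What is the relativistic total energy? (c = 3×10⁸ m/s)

γ = 1/√(1 - 0.782²) = 1.6044
mc² = 6.57 × (3×10⁸)² = 5.913×10¹⁷ J
E = γmc² = 1.6044 × 5.913×10¹⁷ = 9.487×10¹⁷ J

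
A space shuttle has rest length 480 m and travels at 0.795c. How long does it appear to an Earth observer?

Proper length L₀ = 480 m
γ = 1/√(1 - 0.795²) = 1.6485
L = L₀/γ = 480/1.6485 = 291.2 m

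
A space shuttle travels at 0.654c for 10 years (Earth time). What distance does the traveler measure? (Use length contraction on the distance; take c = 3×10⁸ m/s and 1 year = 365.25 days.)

Earth distance: d = v × t = 0.654c × 10 yr = 6.192×10¹⁶ m
γ = 1.322
d' = d/γ = 6.192×10¹⁶/1.322 = 4.684×10¹⁶ m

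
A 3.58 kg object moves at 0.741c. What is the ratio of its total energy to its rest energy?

E = γmc², E₀ = mc²
E/E₀ = γ = 1/√(1 - 0.741²) = 1.489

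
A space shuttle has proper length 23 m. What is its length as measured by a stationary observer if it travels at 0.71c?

Proper length L₀ = 23 m
γ = 1/√(1 - 0.71²) = 1.420
L = L₀/γ = 23/1.420 = 16.20 m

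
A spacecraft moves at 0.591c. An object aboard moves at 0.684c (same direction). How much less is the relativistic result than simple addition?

Classical: u' + v = 0.684 + 0.591 = 1.275c
Relativistic: u = (0.684 + 0.591)/(1 + 0.404244) = 1.275/1.404244 = 0.9080c
Difference: 1.275 - 0.9080 = 0.3670c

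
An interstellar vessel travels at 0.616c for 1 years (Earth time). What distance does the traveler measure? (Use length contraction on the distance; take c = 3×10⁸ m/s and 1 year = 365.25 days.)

Earth distance: d = v × t = 0.616c × 1 yr = 5.8318×10¹⁵ m
γ = 1.2694
d' = d/γ = 5.8318×10¹⁵/1.2694 = 4.594×10¹⁵ m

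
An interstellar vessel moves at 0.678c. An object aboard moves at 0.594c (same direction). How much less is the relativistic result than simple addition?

Classical: u' + v = 0.594 + 0.678 = 1.272c
Relativistic: u = (0.594 + 0.678)/(1 + 0.402732) = 1.272/1.402732 = 0.9068c
Difference: 1.272 - 0.9068 = 0.3652c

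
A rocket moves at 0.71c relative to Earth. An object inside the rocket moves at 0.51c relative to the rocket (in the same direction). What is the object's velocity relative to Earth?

u = (u' + v)/(1 + u'v/c²)
Numerator: 0.51 + 0.71 = 1.22
Denominator: 1 + 0.3621 = 1.3621
u = 1.22/1.3621 = 0.8957c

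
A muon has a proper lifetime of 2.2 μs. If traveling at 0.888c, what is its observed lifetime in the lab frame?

Proper lifetime τ₀ = 2.2 μs
γ = 1/√(1 - 0.888²) = 2.1747
τ = γτ₀ = 2.1747 × 2.2 μs = 4.784 μs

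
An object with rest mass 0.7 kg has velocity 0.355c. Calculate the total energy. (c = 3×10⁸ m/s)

γ = 1/√(1 - 0.355²) = 1.0697
mc² = 0.7 × (3×10⁸)² = 6.300×10¹⁶ J
E = γmc² = 1.0697 × 6.300×10¹⁶ = 6.739×10¹⁶ J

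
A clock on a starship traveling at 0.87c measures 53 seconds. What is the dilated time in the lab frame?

Proper time Δt₀ = 53 seconds
γ = 1/√(1 - 0.87²) = 2.028
Δt = γΔt₀ = 2.028 × 53 = 107.5 seconds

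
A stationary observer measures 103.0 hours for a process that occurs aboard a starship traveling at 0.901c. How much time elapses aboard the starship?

Dilated time Δt = 103.0 hours
γ = 1/√(1 - 0.901²) = 2.3051
Δt₀ = Δt/γ = 103.0/2.3051 = 44.68 hours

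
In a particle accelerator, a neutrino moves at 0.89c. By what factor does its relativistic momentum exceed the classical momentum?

p_rel = γmv, p_class = mv
Ratio = γ = 1/√(1 - 0.89²)
= 1/√(0.2079) = 2.193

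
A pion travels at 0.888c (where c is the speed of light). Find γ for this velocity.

v/c = 0.888, so (v/c)² = 0.788544
1 - (v/c)² = 0.211456
γ = 1/√(0.211456) = 2.175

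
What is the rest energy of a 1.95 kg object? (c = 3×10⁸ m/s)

c² = (3×10⁸)² = 9.000×10¹⁶ m²/s²
E₀ = mc² = 1.95 × 9.000×10¹⁶ = 1.755×10¹⁷ J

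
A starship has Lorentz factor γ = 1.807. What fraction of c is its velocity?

From γ = 1/√(1 - v²/c²):
1/γ² = 1/1.807² = 0.3063
v²/c² = 1 - 0.3063 = 0.6937
v/c = √(0.6937) = 0.8329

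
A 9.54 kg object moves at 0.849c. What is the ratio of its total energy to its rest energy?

E = γmc², E₀ = mc²
E/E₀ = γ = 1/√(1 - 0.849²) = 1.893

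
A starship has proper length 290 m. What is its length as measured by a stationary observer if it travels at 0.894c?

Proper length L₀ = 290 m
γ = 1/√(1 - 0.894²) = 2.232
L = L₀/γ = 290/2.232 = 129.9 m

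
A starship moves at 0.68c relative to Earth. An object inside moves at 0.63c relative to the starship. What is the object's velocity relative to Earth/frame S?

u = (u' + v)/(1 + u'v/c²)
Numerator: 0.63 + 0.68 = 1.31
Denominator: 1 + 0.4284 = 1.4284
u = 1.31/1.4284 = 0.9171c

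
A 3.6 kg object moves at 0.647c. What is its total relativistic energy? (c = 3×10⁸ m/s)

γ = 1/√(1 - 0.647²) = 1.3115
mc² = 3.6 × (3×10⁸)² = 3.240×10¹⁷ J
E = γmc² = 1.3115 × 3.240×10¹⁷ = 4.249×10¹⁷ J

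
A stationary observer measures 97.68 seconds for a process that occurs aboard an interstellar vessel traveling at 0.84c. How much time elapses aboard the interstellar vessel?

Dilated time Δt = 97.68 seconds
γ = 1/√(1 - 0.84²) = 1.843
Δt₀ = Δt/γ = 97.68/1.843 = 53.00 seconds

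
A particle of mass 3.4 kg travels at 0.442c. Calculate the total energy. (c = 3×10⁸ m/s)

γ = 1/√(1 - 0.442²) = 1.1148
mc² = 3.4 × (3×10⁸)² = 3.060×10¹⁷ J
E = γmc² = 1.1148 × 3.060×10¹⁷ = 3.411×10¹⁷ J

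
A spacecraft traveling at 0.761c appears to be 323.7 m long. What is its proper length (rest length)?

Contracted length L = 323.7 m
γ = 1/√(1 - 0.761²) = 1.5414
L₀ = γL = 1.5414 × 323.7 = 499.0 m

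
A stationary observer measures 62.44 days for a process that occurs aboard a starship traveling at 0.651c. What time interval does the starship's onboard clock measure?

Dilated time Δt = 62.44 days
γ = 1/√(1 - 0.651²) = 1.3174
Δt₀ = Δt/γ = 62.44/1.3174 = 47.40 days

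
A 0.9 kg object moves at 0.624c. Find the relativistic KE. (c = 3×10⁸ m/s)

γ = 1/√(1 - 0.624²) = 1.2797
γ - 1 = 0.2797
KE = (γ-1)mc² = 0.2797 × 0.9 × (3×10⁸)² = 2.266×10¹⁶ J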